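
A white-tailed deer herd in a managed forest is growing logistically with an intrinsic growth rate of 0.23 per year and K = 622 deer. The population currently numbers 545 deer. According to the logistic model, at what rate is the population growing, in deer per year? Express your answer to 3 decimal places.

dN/dt = rN(1 − N/K) = 0.23 × 545 × (1 − 545/622).
1 − 545/622 = 0.12379; dN/dt = 0.23 × 545 × 0.12379 = 15.518.

15.518 deer per year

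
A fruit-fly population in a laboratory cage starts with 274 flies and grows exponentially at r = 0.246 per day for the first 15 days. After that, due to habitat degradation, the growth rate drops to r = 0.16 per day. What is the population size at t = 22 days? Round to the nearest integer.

Phase 1: N(15) = 274·e^(0.246×15) = 274·e^3.69 = 10972.3.
Phase 2 runs for 22 − 15 = 7 days at r = 0.16.
N(22) = 10972.3·e^(0.16×7) = 10972.3·e^1.12 = 33628.5.

33628 flies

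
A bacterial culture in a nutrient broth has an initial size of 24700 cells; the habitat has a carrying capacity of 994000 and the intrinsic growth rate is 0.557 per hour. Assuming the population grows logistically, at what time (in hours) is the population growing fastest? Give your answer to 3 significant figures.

6.59 hours

Logistic growth is fastest at N = K/2 = 497000.
A = (K − N₀)/N₀ = 39.243. Set K/(1 + A·e^(−rt)) = K/2 → A·e^(−rt) = 1.
e^(−0.557t) = 1/39.243 = 0.0254823, so t = ln(39.243)/0.557 = 3.6698/0.557 = 6.5885.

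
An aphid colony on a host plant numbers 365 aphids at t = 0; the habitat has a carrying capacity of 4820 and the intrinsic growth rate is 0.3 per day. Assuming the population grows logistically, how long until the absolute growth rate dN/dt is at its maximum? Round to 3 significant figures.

Logistic growth is fastest at N = K/2 = 2410.
A = (K − N₀)/N₀ = 12.205. Set K/(1 + A·e^(−rt)) = K/2 → A·e^(−rt) = 1.
e^(−0.3t) = 1/12.205 = 0.0819304, so t = ln(12.205)/0.3 = 2.5019/0.3 = 8.3396.

8.34 days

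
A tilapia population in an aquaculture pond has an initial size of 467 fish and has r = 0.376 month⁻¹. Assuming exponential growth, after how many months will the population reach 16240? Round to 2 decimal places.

9.44 months

Set N₀·e^(rt) = 16240: e^(0.376·t) = 16240/467 = 34.775.
0.376·t = ln(34.775) = 3.5489, so t = 3.5489/0.376 = 9.4386.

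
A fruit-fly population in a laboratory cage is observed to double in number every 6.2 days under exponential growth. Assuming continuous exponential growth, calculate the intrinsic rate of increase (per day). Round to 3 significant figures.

r = ln(2)/t_d = 0.6931/6.2 = 0.1118.

0.112 per day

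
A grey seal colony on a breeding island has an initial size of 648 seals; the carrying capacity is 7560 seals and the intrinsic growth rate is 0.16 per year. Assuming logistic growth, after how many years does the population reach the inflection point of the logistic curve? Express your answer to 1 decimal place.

14.8 years

Logistic growth is fastest at N = K/2 = 3780.
A = (K − N₀)/N₀ = 10.667. Set K/(1 + A·e^(−rt)) = K/2 → A·e^(−rt) = 1.
e^(−0.16t) = 1/10.667 = 0.09375, so t = ln(10.667)/0.16 = 2.3671/0.16 = 14.795.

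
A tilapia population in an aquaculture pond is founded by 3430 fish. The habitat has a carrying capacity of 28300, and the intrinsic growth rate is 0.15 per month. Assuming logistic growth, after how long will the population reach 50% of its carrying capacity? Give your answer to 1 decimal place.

A = (K − N₀)/N₀ = (28300 − 3430)/3430 = 7.2507.
Solve 28300/(1 + 7.2507·e^(−0.15t)) = 14150: 1 + 7.2507·e^(−0.15t) = 2, so e^(−0.15t) = 0.137917.
−0.15·t = ln(0.137917) = -1.9811, so t = 1.9811/0.15 = 13.207.

13.2 months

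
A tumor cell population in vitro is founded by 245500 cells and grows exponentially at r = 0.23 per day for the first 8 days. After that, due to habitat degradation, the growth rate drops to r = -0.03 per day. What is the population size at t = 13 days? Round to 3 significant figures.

1330000 cells

Phase 1: N(8) = 245500·e^(0.23×8) = 245500·e^1.84 = 1.5458×10^6.
Phase 2 runs for 13 − 8 = 5 days at r = -0.03.
N(13) = 1.5458×10^6·e^(-0.03×5) = 1.5458×10^6·e^-0.15 = 1.330483×10^6.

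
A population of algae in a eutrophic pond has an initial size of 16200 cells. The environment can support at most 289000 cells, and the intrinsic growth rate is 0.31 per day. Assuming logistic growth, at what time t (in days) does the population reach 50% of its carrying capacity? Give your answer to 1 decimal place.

9.1 days

A = (K − N₀)/N₀ = (289000 − 16200)/16200 = 16.84.
Solve 289000/(1 + 16.84·e^(−0.31t)) = 144500: 1 + 16.84·e^(−0.31t) = 2, so e^(−0.31t) = 0.0593842.
−0.31·t = ln(0.0593842) = -2.8237, so t = 2.8237/0.31 = 9.1088.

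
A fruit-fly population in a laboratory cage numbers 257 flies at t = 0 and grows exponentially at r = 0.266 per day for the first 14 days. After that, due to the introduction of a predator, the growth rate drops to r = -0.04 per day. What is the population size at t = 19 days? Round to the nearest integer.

8717 flies

Phase 1: N(14) = 257·e^(0.266×14) = 257·e^3.724 = 10647.5.
Phase 2 runs for 19 − 14 = 5 days at r = -0.04.
N(19) = 10647.5·e^(-0.04×5) = 10647.5·e^-0.2 = 8717.4.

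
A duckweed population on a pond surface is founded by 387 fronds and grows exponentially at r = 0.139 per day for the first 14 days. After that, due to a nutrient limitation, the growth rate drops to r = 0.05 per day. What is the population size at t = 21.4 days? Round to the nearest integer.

Phase 1: N(14) = 387·e^(0.139×14) = 387·e^1.946 = 2709.24.
Phase 2 runs for 21.4 − 14 = 7.4 days at r = 0.05.
N(21.4) = 2709.24·e^(0.05×7.4) = 2709.24·e^0.37 = 3922.27.

3922 fronds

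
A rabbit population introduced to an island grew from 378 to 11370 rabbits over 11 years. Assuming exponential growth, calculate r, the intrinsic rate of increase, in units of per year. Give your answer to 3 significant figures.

0.309 per year

From N(t) = N₀·e^(rt): e^(r·11) = 11370/378 = 30.079.
r·11 = ln(30.079) = 3.4038, so r = 3.4038/11 = 0.30944.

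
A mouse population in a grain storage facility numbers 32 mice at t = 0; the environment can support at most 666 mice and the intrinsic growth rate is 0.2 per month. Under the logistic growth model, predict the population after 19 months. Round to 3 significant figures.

A = (K − N₀)/N₀ = (666 − 32)/32 = 19.812.
N(t) = K/(1 + A·e^(−rt)) = 666/(1 + 19.812×e^(−0.2×19)).
e^(−3.8) = 0.022371; denominator = 1 + 19.812×0.022371 = 1.4432.
N = 666/1.4432 = 461.468.

461 mice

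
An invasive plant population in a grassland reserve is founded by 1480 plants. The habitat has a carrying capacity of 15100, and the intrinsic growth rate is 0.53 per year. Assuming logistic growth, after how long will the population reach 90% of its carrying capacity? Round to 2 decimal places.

8.33 years

A = (K − N₀)/N₀ = (15100 − 1480)/1480 = 9.2027.
Solve 15100/(1 + 9.2027·e^(−0.53t)) = 13590: 1 + 9.2027·e^(−0.53t) = 1.1111, so e^(−0.53t) = 0.0120737.
−0.53·t = ln(0.0120737) = -4.4167, so t = 4.4167/0.53 = 8.3334.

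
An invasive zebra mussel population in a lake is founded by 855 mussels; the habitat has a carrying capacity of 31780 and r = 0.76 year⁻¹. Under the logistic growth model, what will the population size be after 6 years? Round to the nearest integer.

A = (K − N₀)/N₀ = (31780 − 855)/855 = 36.17.
N(t) = K/(1 + A·e^(−rt)) = 31780/(1 + 36.17×e^(−0.76×6)).
e^(−4.56) = 0.010462; denominator = 1 + 36.17×0.010462 = 1.3784.
N = 31780/1.3784 = 23055.6.

23056 mussels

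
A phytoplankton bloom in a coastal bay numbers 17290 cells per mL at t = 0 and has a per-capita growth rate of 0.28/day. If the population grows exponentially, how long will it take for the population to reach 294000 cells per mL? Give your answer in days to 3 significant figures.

Set N₀·e^(rt) = 294000: e^(0.28·t) = 294000/17290 = 17.004.
0.28·t = ln(17.004) = 2.8335, so t = 2.8335/0.28 = 10.119.

10.1 days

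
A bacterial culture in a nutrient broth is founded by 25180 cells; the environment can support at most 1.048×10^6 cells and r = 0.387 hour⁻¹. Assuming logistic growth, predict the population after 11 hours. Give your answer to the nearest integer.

665238 cells

A = (K − N₀)/N₀ = (1.048×10^6 − 25180)/25180 = 40.62.
N(t) = K/(1 + A·e^(−rt)) = 1.048×10^6/(1 + 40.62×e^(−0.387×11)).
e^(−4.257) = 0.014165; denominator = 1 + 40.62×0.014165 = 1.5754.
N = 1.048×10^6/1.5754 = 665238.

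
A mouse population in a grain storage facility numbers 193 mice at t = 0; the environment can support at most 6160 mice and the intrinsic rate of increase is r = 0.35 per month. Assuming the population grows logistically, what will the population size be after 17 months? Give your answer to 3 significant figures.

5700 mice

A = (K − N₀)/N₀ = (6160 − 193)/193 = 30.917.
N(t) = K/(1 + A·e^(−rt)) = 6160/(1 + 30.917×e^(−0.35×17)).
e^(−5.95) = 0.0026058; denominator = 1 + 30.917×0.0026058 = 1.0806.
N = 6160/1.0806 = 5700.72.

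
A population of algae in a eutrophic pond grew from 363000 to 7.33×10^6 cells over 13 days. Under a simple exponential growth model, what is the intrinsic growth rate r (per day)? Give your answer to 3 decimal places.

From N(t) = N₀·e^(rt): e^(r·13) = 7.33×10^6/363000 = 20.193.
r·13 = ln(20.193) = 3.0053, so r = 3.0053/13 = 0.23118.

0.231 per day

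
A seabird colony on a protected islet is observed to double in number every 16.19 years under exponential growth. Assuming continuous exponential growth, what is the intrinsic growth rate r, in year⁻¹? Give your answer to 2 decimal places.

r = ln(2)/t_d = 0.6931/16.19 = 0.042813.

0.04 per year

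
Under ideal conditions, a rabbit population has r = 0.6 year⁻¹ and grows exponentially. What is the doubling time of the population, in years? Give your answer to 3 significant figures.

1.16 years

Doubling time t_d = ln(2)/r = 0.6931/0.6 = 1.1552.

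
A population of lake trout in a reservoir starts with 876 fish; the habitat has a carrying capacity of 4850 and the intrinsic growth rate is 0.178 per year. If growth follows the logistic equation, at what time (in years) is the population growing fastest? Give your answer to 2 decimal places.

8.50 years

Logistic growth is fastest at N = K/2 = 2425.
A = (K − N₀)/N₀ = 4.5365. Set K/(1 + A·e^(−rt)) = K/2 → A·e^(−rt) = 1.
e^(−0.178t) = 1/4.5365 = 0.220433, so t = ln(4.5365)/0.178 = 1.5122/0.178 = 8.4953.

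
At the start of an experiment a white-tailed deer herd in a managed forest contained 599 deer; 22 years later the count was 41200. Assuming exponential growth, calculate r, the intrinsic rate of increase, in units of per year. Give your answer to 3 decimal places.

0.192 per year

From N(t) = N₀·e^(rt): e^(r·22) = 41200/599 = 68.781.
r·22 = ln(68.781) = 4.2309, so r = 4.2309/22 = 0.19232.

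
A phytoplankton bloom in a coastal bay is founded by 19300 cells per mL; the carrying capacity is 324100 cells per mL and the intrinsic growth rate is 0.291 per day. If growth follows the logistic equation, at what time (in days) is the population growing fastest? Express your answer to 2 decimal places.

9.48 days

Logistic growth is fastest at N = K/2 = 162050.
A = (K − N₀)/N₀ = 15.793. Set K/(1 + A·e^(−rt)) = K/2 → A·e^(−rt) = 1.
e^(−0.291t) = 1/15.793 = 0.0633202, so t = ln(15.793)/0.291 = 2.7596/0.291 = 9.483.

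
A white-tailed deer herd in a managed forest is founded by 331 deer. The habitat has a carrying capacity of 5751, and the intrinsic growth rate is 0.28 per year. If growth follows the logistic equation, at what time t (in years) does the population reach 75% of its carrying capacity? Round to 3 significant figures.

13.9 years

A = (K − N₀)/N₀ = (5751 − 331)/331 = 16.375.
Solve 5751/(1 + 16.375·e^(−0.28t)) = 4313.25: 1 + 16.375·e^(−0.28t) = 1.3333, so e^(−0.28t) = 0.0203567.
−0.28·t = ln(0.0203567) = -3.8943, so t = 3.8943/0.28 = 13.908.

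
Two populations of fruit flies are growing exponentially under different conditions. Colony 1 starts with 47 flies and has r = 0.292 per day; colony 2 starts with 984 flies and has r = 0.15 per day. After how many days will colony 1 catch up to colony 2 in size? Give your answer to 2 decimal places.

21.42 days

Set 47·e^(0.292t) = 984·e^(0.15t).
e^((0.292 − 0.15)t) = 984/47 → e^(0.142·t) = 20.936.
0.142·t = ln(20.936) = 3.0415, so t = 3.0415/0.142 = 21.419.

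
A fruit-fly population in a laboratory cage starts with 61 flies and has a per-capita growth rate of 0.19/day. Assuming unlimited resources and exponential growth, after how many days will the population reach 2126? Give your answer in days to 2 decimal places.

Set N₀·e^(rt) = 2126: e^(0.19·t) = 2126/61 = 34.852.
0.19·t = ln(34.852) = 3.5511, so t = 3.5511/0.19 = 18.69.

18.69 days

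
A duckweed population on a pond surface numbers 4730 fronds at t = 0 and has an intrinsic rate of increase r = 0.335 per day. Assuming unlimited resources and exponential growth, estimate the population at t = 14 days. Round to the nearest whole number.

N(t) = N₀·e^(rt) = 4730 × e^(0.335×14) = 4730 × e^4.69.
e^4.69 ≈ 108.85, so N ≈ 4730 × 108.85 = 514876.

514876 fronds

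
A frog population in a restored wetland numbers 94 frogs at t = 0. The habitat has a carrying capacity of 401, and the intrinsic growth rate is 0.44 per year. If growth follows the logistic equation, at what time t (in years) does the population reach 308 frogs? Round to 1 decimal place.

5.4 years

A = (K − N₀)/N₀ = (401 − 94)/94 = 3.266.
Solve 401/(1 + 3.266·e^(−0.44t)) = 308: 1 + 3.266·e^(−0.44t) = 1.3019, so e^(−0.44t) = 0.0924531.
−0.44·t = ln(0.0924531) = -2.3811, so t = 2.3811/0.44 = 5.4115.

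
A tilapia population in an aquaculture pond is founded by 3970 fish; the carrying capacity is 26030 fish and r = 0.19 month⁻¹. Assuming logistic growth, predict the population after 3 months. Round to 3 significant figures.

A = (K − N₀)/N₀ = (26030 − 3970)/3970 = 5.5567.
N(t) = K/(1 + A·e^(−rt)) = 26030/(1 + 5.5567×e^(−0.19×3)).
e^(−0.57) = 0.56553; denominator = 1 + 5.5567×0.56553 = 4.1424.
N = 26030/4.1424 = 6283.73.

6280 fish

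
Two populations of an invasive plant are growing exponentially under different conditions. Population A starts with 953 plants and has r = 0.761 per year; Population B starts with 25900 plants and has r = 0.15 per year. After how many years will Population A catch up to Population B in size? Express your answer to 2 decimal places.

5.40 years

Set 953·e^(0.761t) = 25900·e^(0.15t).
e^((0.761 − 0.15)t) = 25900/953 → e^(0.611·t) = 27.177.
0.611·t = ln(27.177) = 3.3024, so t = 3.3024/0.611 = 5.4049.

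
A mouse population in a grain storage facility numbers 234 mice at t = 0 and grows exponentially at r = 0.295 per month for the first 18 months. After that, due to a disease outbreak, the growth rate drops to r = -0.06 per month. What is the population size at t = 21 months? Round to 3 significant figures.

39600 mice

Phase 1: N(18) = 234·e^(0.295×18) = 234·e^5.31 = 47350.
Phase 2 runs for 21 − 18 = 3 months at r = -0.06.
N(21) = 47350·e^(-0.06×3) = 47350·e^-0.18 = 39550.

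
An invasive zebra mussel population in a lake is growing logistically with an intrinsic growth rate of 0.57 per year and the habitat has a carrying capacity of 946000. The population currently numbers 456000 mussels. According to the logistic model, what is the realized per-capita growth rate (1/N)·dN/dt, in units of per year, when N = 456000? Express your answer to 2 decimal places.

0.30 per year

(1/N)·dN/dt = r(1 − N/K) = 0.57 × (1 − 456000/946000).
= 0.57 × 0.51797 = 0.29524.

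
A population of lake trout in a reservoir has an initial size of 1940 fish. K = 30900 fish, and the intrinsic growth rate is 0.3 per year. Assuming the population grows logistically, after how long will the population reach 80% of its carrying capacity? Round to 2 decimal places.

13.63 years

A = (K − N₀)/N₀ = (30900 − 1940)/1940 = 14.928.
Solve 30900/(1 + 14.928·e^(−0.3t)) = 24720: 1 + 14.928·e^(−0.3t) = 1.25, so e^(−0.3t) = 0.0167472.
−0.3·t = ln(0.0167472) = -4.0895, so t = 4.0895/0.3 = 13.632.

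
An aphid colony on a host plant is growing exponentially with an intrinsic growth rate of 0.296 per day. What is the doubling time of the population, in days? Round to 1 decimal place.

Doubling time t_d = ln(2)/r = 0.6931/0.296 = 2.3417.

2.3 days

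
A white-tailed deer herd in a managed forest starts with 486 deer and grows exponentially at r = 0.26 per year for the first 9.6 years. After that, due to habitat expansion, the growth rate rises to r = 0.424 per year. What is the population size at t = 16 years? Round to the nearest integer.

Phase 1: N(9.6) = 486·e^(0.26×9.6) = 486·e^2.496 = 5897.06.
Phase 2 runs for 16 − 9.6 = 6.4 years at r = 0.424.
N(16) = 5897.06·e^(0.424×6.4) = 5897.06·e^2.714 = 88948.1.

88948 deer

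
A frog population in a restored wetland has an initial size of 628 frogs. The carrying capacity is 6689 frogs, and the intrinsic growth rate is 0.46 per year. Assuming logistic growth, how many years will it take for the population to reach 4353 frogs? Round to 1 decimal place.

A = (K − N₀)/N₀ = (6689 − 628)/628 = 9.6513.
Solve 6689/(1 + 9.6513·e^(−0.46t)) = 4353: 1 + 9.6513·e^(−0.46t) = 1.5366, so e^(−0.46t) = 0.0556032.
−0.46·t = ln(0.0556032) = -2.8895, so t = 2.8895/0.46 = 6.2816.

6.3 years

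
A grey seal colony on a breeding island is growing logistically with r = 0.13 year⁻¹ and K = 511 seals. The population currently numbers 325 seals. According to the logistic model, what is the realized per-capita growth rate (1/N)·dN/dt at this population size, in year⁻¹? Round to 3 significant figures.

0.0473 per year

(1/N)·dN/dt = r(1 − N/K) = 0.13 × (1 − 325/511).
= 0.13 × 0.36399 = 0.047319.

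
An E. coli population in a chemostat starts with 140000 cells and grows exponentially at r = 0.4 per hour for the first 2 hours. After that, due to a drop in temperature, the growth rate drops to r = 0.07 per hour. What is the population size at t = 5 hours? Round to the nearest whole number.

Phase 1: N(2) = 140000·e^(0.4×2) = 140000·e^0.8 = 311576.
Phase 2 runs for 5 − 2 = 3 hours at r = 0.07.
N(5) = 311576·e^(0.07×3) = 311576·e^0.21 = 384384.

384384 cells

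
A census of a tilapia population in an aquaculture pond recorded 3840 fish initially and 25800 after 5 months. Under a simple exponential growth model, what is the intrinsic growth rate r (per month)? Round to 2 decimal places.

From N(t) = N₀·e^(rt): e^(r·5) = 25800/3840 = 6.7188.
r·5 = ln(6.7188) = 1.9049, so r = 1.9049/5 = 0.38098.

0.38 per month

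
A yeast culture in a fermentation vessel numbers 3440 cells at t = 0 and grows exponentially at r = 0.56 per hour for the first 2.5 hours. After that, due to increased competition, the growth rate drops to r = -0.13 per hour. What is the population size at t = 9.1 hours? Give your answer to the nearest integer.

Phase 1: N(2.5) = 3440·e^(0.56×2.5) = 3440·e^1.4 = 13949.9.
Phase 2 runs for 9.1 − 2.5 = 6.6 hours at r = -0.13.
N(9.1) = 13949.9·e^(-0.13×6.6) = 13949.9·e^-0.858 = 5914.88.

5915 cells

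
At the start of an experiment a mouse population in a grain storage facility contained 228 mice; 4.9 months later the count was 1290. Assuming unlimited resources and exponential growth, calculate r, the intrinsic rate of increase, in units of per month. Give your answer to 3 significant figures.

From N(t) = N₀·e^(rt): e^(r·4.9) = 1290/228 = 5.6579.
r·4.9 = ln(5.6579) = 1.7331, so r = 1.7331/4.9 = 0.35368.

0.354 per month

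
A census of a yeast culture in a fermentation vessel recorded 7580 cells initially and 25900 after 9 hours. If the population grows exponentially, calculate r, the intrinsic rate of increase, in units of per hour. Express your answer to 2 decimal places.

From N(t) = N₀·e^(rt): e^(r·9) = 25900/7580 = 3.4169.
r·9 = ln(3.4169) = 1.2287, so r = 1.2287/9 = 0.13653.

0.14 per hour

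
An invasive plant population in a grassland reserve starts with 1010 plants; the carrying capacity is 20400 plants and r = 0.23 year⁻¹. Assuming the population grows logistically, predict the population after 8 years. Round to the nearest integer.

5038 plants

A = (K − N₀)/N₀ = (20400 − 1010)/1010 = 19.198.
N(t) = K/(1 + A·e^(−rt)) = 20400/(1 + 19.198×e^(−0.23×8)).
e^(−1.84) = 0.15882; denominator = 1 + 19.198×0.15882 = 4.049.
N = 20400/4.049 = 5038.31.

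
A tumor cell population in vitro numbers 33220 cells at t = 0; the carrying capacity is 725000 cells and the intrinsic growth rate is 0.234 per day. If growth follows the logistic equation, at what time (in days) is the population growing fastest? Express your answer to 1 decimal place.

Logistic growth is fastest at N = K/2 = 362500.
A = (K − N₀)/N₀ = 20.824. Set K/(1 + A·e^(−rt)) = K/2 → A·e^(−rt) = 1.
e^(−0.234t) = 1/20.824 = 0.048021, so t = ln(20.824)/0.234 = 3.0361/0.234 = 12.975.

13.0 days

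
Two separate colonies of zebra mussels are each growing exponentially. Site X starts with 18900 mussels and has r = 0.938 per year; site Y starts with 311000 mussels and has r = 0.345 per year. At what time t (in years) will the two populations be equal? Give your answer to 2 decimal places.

Set 18900·e^(0.938t) = 311000·e^(0.345t).
e^((0.938 − 0.345)t) = 311000/18900 → e^(0.593·t) = 16.455.
0.593·t = ln(16.455) = 2.8006, so t = 2.8006/0.593 = 4.7228.

4.72 years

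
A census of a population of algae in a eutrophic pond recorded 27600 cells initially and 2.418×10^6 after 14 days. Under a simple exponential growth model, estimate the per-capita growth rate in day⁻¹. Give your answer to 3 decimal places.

0.319 per day

From N(t) = N₀·e^(rt): e^(r·14) = 2.418×10^6/27600 = 87.609.
r·14 = ln(87.609) = 4.4729, so r = 4.4729/14 = 0.31949.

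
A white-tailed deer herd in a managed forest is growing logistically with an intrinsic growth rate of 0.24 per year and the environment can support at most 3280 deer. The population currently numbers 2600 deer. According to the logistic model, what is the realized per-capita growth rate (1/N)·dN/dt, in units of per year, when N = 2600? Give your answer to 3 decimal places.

(1/N)·dN/dt = r(1 − N/K) = 0.24 × (1 − 2600/3280).
= 0.24 × 0.20732 = 0.049756.

0.050 per year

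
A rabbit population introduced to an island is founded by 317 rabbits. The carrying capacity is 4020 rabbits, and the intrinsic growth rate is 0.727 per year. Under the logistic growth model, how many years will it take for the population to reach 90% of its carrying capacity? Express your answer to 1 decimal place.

6.4 years

A = (K − N₀)/N₀ = (4020 − 317)/317 = 11.681.
Solve 4020/(1 + 11.681·e^(−0.727t)) = 3618: 1 + 11.681·e^(−0.727t) = 1.1111, so e^(−0.727t) = 0.00951181.
−0.727·t = ln(0.00951181) = -4.6552, so t = 4.6552/0.727 = 6.4033.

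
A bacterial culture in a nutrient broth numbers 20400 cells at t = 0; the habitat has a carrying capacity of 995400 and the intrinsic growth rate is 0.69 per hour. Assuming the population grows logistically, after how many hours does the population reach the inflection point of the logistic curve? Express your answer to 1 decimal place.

5.6 hours

Logistic growth is fastest at N = K/2 = 497700.
A = (K − N₀)/N₀ = 47.794. Set K/(1 + A·e^(−rt)) = K/2 → A·e^(−rt) = 1.
e^(−0.69t) = 1/47.794 = 0.0209231, so t = ln(47.794)/0.69 = 3.8669/0.69 = 5.6042.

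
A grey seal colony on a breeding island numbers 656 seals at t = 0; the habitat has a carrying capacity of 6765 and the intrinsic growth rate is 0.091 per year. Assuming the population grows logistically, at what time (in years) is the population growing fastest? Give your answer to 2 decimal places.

Logistic growth is fastest at N = K/2 = 3382.5.
A = (K − N₀)/N₀ = 9.3125. Set K/(1 + A·e^(−rt)) = K/2 → A·e^(−rt) = 1.
e^(−0.091t) = 1/9.3125 = 0.107383, so t = ln(9.3125)/0.091 = 2.2314/0.091 = 24.52.

24.52 years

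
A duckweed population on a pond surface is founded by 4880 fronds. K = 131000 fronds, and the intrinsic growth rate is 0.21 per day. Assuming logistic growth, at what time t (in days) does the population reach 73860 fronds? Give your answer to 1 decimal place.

16.7 days

A = (K − N₀)/N₀ = (131000 − 4880)/4880 = 25.844.
Solve 131000/(1 + 25.844·e^(−0.21t)) = 73860: 1 + 25.844·e^(−0.21t) = 1.7736, so e^(−0.21t) = 0.0299341.
−0.21·t = ln(0.0299341) = -3.5088, so t = 3.5088/0.21 = 16.708.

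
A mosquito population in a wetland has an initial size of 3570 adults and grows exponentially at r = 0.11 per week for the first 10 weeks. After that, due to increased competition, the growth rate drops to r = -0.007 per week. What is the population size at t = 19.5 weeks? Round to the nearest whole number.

10035 adults

Phase 1: N(10) = 3570·e^(0.11×10) = 3570·e^1.1 = 10724.9.
Phase 2 runs for 19.5 − 10 = 9.5 weeks at r = -0.007.
N(19.5) = 10724.9·e^(-0.007×9.5) = 10724.9·e^-0.0665 = 10034.9.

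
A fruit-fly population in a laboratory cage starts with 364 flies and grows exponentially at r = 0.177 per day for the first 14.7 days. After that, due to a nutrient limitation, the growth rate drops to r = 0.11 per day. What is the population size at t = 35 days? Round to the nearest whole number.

45801 flies

Phase 1: N(14.7) = 364·e^(0.177×14.7) = 364·e^2.602 = 4910.12.
Phase 2 runs for 35 − 14.7 = 20.3 days at r = 0.11.
N(35) = 4910.12·e^(0.11×20.3) = 4910.12·e^2.233 = 45800.7.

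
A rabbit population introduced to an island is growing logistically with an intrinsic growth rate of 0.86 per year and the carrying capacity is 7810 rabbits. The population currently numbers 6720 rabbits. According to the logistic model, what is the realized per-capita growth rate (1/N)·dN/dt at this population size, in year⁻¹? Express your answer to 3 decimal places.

(1/N)·dN/dt = r(1 − N/K) = 0.86 × (1 − 6720/7810).
= 0.86 × 0.13956 = 0.12003.

0.120 per year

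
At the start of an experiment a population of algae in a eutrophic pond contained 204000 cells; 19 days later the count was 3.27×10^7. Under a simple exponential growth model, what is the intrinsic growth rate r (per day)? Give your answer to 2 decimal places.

From N(t) = N₀·e^(rt): e^(r·19) = 3.27×10^7/204000 = 160.29.
r·19 = ln(160.29) = 5.077, so r = 5.077/19 = 0.26721.

0.27 per day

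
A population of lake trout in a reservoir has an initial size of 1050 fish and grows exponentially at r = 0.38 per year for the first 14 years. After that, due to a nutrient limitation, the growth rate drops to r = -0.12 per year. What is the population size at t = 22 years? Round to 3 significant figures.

82200 fish

Phase 1: N(14) = 1050·e^(0.38×14) = 1050·e^5.32 = 214603.
Phase 2 runs for 22 − 14 = 8 years at r = -0.12.
N(22) = 214603·e^(-0.12×8) = 214603·e^-0.96 = 82170.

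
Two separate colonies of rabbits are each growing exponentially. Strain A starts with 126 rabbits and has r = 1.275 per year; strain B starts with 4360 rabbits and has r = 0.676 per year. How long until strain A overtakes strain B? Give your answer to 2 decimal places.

5.92 years

Set 126·e^(1.275t) = 4360·e^(0.676t).
e^((1.275 − 0.676)t) = 4360/126 → e^(0.599·t) = 34.603.
0.599·t = ln(34.603) = 3.5439, so t = 3.5439/0.599 = 5.9164.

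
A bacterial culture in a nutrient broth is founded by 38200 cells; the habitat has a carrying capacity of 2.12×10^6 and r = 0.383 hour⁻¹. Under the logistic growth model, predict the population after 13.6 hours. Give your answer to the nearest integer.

A = (K − N₀)/N₀ = (2.12×10^6 − 38200)/38200 = 54.497.
N(t) = K/(1 + A·e^(−rt)) = 2.12×10^6/(1 + 54.497×e^(−0.383×13.6)).
e^(−5.209) = 0.0054682; denominator = 1 + 54.497×0.0054682 = 1.298.
N = 2.12×10^6/1.298 = 1.633277×10^6.

1633277 cells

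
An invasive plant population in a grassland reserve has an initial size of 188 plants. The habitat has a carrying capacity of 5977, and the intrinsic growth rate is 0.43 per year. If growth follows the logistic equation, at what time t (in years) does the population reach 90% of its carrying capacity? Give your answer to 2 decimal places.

13.08 years

A = (K − N₀)/N₀ = (5977 − 188)/188 = 30.793.
Solve 5977/(1 + 30.793·e^(−0.43t)) = 5379.3: 1 + 30.793·e^(−0.43t) = 1.1111, so e^(−0.43t) = 0.00360838.
−0.43·t = ln(0.00360838) = -5.6245, so t = 5.6245/0.43 = 13.08.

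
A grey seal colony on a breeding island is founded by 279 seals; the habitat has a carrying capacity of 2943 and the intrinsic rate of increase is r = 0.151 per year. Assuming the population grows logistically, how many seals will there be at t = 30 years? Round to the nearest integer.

2668 seals

A = (K − N₀)/N₀ = (2943 − 279)/279 = 9.5484.
N(t) = K/(1 + A·e^(−rt)) = 2943/(1 + 9.5484×e^(−0.151×30)).
e^(−4.53) = 0.010781; denominator = 1 + 9.5484×0.010781 = 1.1029.
N = 2943/1.1029 = 2668.33.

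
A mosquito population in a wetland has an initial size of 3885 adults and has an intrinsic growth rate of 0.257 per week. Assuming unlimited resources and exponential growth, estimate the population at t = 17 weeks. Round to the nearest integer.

306778 adults

N(t) = N₀·e^(rt) = 3885 × e^(0.257×17) = 3885 × e^4.369.
e^4.369 ≈ 78.965, so N ≈ 3885 × 78.965 = 306778.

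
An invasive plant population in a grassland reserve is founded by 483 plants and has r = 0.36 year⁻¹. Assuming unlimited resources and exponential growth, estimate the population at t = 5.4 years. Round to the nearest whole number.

3375 plants

N(t) = N₀·e^(rt) = 483 × e^(0.36×5.4) = 483 × e^1.944.
e^1.944 ≈ 6.9866, so N ≈ 483 × 6.9866 = 3374.55.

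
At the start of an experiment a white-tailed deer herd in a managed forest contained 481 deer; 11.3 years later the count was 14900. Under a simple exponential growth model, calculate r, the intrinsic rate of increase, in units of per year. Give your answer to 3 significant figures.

0.304 per year

From N(t) = N₀·e^(rt): e^(r·11.3) = 14900/481 = 30.977.
r·11.3 = ln(30.977) = 3.4332, so r = 3.4332/11.3 = 0.30383.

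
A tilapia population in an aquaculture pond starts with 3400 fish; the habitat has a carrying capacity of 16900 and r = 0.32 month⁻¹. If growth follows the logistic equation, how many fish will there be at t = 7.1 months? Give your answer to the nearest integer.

11991 fish

A = (K − N₀)/N₀ = (16900 − 3400)/3400 = 3.9706.
N(t) = K/(1 + A·e^(−rt)) = 16900/(1 + 3.9706×e^(−0.32×7.1)).
e^(−2.272) = 0.10311; denominator = 1 + 3.9706×0.10311 = 1.4094.
N = 16900/1.4094 = 11991.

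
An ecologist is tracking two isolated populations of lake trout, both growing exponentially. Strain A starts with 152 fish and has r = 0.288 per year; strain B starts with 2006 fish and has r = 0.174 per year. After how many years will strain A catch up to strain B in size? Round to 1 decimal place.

22.6 years

Set 152·e^(0.288t) = 2006·e^(0.174t).
e^((0.288 − 0.174)t) = 2006/152 → e^(0.114·t) = 13.197.
0.114·t = ln(13.197) = 2.58, so t = 2.58/0.114 = 22.632.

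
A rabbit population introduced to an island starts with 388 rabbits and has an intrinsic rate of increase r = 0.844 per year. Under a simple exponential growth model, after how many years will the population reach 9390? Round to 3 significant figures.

3.78 years

Set N₀·e^(rt) = 9390: e^(0.844·t) = 9390/388 = 24.201.
0.844·t = ln(24.201) = 3.1864, so t = 3.1864/0.844 = 3.7753.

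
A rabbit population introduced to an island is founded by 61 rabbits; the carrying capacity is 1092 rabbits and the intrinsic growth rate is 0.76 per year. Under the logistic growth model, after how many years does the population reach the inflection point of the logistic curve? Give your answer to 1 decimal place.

3.7 years

Logistic growth is fastest at N = K/2 = 546.
A = (K − N₀)/N₀ = 16.902. Set K/(1 + A·e^(−rt)) = K/2 → A·e^(−rt) = 1.
e^(−0.76t) = 1/16.902 = 0.0591659, so t = ln(16.902)/0.76 = 2.8274/0.76 = 3.7203.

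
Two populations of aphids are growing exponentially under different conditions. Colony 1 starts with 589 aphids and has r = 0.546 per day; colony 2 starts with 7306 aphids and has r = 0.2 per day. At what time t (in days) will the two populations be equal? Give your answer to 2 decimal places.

7.28 days

Set 589·e^(0.546t) = 7306·e^(0.2t).
e^((0.546 − 0.2)t) = 7306/589 → e^(0.346·t) = 12.404.
0.346·t = ln(12.404) = 2.518, so t = 2.518/0.346 = 7.2775.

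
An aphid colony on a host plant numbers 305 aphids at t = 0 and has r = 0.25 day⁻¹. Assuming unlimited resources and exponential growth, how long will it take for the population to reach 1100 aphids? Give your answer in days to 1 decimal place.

5.1 days

Set N₀·e^(rt) = 1100: e^(0.25·t) = 1100/305 = 3.6066.
0.25·t = ln(3.6066) = 1.2828, so t = 1.2828/0.25 = 5.131.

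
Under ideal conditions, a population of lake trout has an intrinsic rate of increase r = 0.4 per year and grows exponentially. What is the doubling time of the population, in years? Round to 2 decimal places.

1.73 years

Doubling time t_d = ln(2)/r = 0.6931/0.4 = 1.7329.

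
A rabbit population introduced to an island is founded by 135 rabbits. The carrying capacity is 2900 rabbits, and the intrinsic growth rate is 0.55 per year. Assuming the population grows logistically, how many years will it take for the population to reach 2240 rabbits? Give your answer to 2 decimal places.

A = (K − N₀)/N₀ = (2900 − 135)/135 = 20.481.
Solve 2900/(1 + 20.481·e^(−0.55t)) = 2240: 1 + 20.481·e^(−0.55t) = 1.2946, so e^(−0.55t) = 0.0143858.
−0.55·t = ln(0.0143858) = -4.2415, so t = 4.2415/0.55 = 7.7118.

7.71 years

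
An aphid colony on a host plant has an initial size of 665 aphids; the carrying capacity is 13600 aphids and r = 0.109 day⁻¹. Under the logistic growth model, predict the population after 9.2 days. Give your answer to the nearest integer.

A = (K − N₀)/N₀ = (13600 − 665)/665 = 19.451.
N(t) = K/(1 + A·e^(−rt)) = 13600/(1 + 19.451×e^(−0.109×9.2)).
e^(−1.003) = 0.36685; denominator = 1 + 19.451×0.36685 = 8.1357.
N = 13600/8.1357 = 1671.65.

1672 aphids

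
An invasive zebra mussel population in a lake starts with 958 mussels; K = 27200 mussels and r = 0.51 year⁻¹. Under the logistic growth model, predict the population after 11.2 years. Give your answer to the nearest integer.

A = (K − N₀)/N₀ = (27200 − 958)/958 = 27.392.
N(t) = K/(1 + A·e^(−rt)) = 27200/(1 + 27.392×e^(−0.51×11.2)).
e^(−5.712) = 0.0033061; denominator = 1 + 27.392×0.0033061 = 1.0906.
N = 27200/1.0906 = 24941.3.

24941 mussels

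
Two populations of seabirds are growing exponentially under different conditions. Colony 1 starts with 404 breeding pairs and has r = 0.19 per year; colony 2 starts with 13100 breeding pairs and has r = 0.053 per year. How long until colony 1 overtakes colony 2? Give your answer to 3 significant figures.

25.4 years

Set 404·e^(0.19t) = 13100·e^(0.053t).
e^((0.19 − 0.053)t) = 13100/404 → e^(0.137·t) = 32.426.
0.137·t = ln(32.426) = 3.479, so t = 3.479/0.137 = 25.394.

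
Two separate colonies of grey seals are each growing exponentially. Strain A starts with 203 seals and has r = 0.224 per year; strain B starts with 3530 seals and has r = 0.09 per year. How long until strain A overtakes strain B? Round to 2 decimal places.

Set 203·e^(0.224t) = 3530·e^(0.09t).
e^((0.224 − 0.09)t) = 3530/203 → e^(0.134·t) = 17.389.
0.134·t = ln(17.389) = 2.8558, so t = 2.8558/0.134 = 21.312.

21.31 years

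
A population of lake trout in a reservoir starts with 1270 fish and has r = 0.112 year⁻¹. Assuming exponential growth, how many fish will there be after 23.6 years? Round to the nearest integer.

N(t) = N₀·e^(rt) = 1270 × e^(0.112×23.6) = 1270 × e^2.643.
e^2.643 ≈ 14.058, so N ≈ 1270 × 14.058 = 17853.8.

17854 fish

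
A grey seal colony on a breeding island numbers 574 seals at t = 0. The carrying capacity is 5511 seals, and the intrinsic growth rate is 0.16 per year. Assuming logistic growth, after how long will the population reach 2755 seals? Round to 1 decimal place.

13.4 years

A = (K − N₀)/N₀ = (5511 − 574)/574 = 8.601.
Solve 5511/(1 + 8.601·e^(−0.16t)) = 2755: 1 + 8.601·e^(−0.16t) = 2.0004, so e^(−0.16t) = 0.116307.
−0.16·t = ln(0.116307) = -2.1515, so t = 2.1515/0.16 = 13.447.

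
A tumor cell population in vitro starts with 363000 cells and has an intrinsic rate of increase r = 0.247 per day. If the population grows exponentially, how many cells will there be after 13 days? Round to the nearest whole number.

9003808 cells

N(t) = N₀·e^(rt) = 363000 × e^(0.247×13) = 363000 × e^3.211.
e^3.211 ≈ 24.804, so N ≈ 363000 × 24.804 = 9.003808×10^6.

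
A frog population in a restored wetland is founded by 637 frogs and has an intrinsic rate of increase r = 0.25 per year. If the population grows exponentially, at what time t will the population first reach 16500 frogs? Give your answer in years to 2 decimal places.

Set N₀·e^(rt) = 16500: e^(0.25·t) = 16500/637 = 25.903.
0.25·t = ln(25.903) = 3.2543, so t = 3.2543/0.25 = 13.017.

13.02 years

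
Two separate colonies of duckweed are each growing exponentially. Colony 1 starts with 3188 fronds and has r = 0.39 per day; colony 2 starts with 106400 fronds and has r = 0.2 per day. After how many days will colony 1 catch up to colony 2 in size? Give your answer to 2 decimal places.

Set 3188·e^(0.39t) = 106400·e^(0.2t).
e^((0.39 − 0.2)t) = 106400/3188 → e^(0.19·t) = 33.375.
0.19·t = ln(33.375) = 3.5078, so t = 3.5078/0.19 = 18.462.

18.46 days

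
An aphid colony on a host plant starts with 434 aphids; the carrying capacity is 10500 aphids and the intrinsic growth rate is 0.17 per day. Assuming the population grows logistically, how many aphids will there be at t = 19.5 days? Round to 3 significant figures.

5700 aphids

A = (K − N₀)/N₀ = (10500 − 434)/434 = 23.194.
N(t) = K/(1 + A·e^(−rt)) = 10500/(1 + 23.194×e^(−0.17×19.5)).
e^(−3.315) = 0.036334; denominator = 1 + 23.194×0.036334 = 1.8427.
N = 10500/1.8427 = 5698.11.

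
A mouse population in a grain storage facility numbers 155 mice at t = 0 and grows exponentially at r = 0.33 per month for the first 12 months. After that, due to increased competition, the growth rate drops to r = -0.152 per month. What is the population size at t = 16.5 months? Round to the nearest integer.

Phase 1: N(12) = 155·e^(0.33×12) = 155·e^3.96 = 8130.89.
Phase 2 runs for 16.5 − 12 = 4.5 months at r = -0.152.
N(16.5) = 8130.89·e^(-0.152×4.5) = 8130.89·e^-0.684 = 4102.8.

4103 mice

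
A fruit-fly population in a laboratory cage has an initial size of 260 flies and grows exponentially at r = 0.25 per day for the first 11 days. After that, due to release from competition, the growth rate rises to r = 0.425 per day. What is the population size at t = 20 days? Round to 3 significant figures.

Phase 1: N(11) = 260·e^(0.25×11) = 260·e^2.75 = 4067.08.
Phase 2 runs for 20 − 11 = 9 days at r = 0.425.
N(20) = 4067.08·e^(0.425×9) = 4067.08·e^3.825 = 186406.

186000 flies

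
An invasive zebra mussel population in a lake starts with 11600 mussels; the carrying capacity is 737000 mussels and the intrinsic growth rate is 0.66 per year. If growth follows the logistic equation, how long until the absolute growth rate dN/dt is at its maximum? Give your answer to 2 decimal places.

Logistic growth is fastest at N = K/2 = 368500.
A = (K − N₀)/N₀ = 62.534. Set K/(1 + A·e^(−rt)) = K/2 → A·e^(−rt) = 1.
e^(−0.66t) = 1/62.534 = 0.0159912, so t = ln(62.534)/0.66 = 4.1357/0.66 = 6.2662.

6.27 years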